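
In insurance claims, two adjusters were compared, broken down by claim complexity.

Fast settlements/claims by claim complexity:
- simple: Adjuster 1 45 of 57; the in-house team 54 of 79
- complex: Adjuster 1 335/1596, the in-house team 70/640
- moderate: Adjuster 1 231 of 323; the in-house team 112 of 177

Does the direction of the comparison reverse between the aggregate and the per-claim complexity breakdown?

No

Simple: Adjuster 1 45/57 = 78.9%, the in-house team 54/79 = 68.4% → Adjuster 1
Complex: Adjuster 1 335/1596 = 21.0%, the in-house team 70/640 = 10.9% → Adjuster 1
Moderate: Adjuster 1 231/323 = 71.5%, the in-house team 112/177 = 63.3% → Adjuster 1
Overall: Adjuster 1 611/1976 = 30.9%, the in-house team 236/896 = 26.3% → Adjuster 1
Adjuster 1 wins overall and in every claim group — no reversal.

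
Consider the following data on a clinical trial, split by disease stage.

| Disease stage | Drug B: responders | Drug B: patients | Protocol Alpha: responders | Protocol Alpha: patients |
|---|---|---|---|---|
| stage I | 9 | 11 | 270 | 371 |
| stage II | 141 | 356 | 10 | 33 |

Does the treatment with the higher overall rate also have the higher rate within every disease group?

No

Stage I: Drug B 9/11 = 81.8%, Protocol Alpha 270/371 = 72.8% → Drug B
Stage II: Drug B 141/356 = 39.6%, Protocol Alpha 10/33 = 30.3% → Drug B
Overall: Drug B 150/367 = 40.9%, Protocol Alpha 280/404 = 69.3% → Protocol Alpha
Drug B wins each disease group but Protocol Alpha wins overall — the comparison reverses. Drug B's patients skew toward stage II, which has a lower base rate.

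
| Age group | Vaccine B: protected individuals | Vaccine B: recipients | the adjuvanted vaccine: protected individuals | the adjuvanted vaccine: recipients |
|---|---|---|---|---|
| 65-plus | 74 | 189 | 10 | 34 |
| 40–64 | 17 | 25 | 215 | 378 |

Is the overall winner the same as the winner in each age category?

No

65-plus: Vaccine B 74/189 = 39.2%, the adjuvanted vaccine 10/34 = 29.4% → Vaccine B
40–64: Vaccine B 17/25 = 68.0%, the adjuvanted vaccine 215/378 = 56.9% → Vaccine B
Overall: Vaccine B 91/214 = 42.5%, the adjuvanted vaccine 225/412 = 54.6% → the adjuvanted vaccine
Vaccine B wins each age group but the adjuvanted vaccine wins overall — the comparison reverses. Vaccine B's recipients skew toward 65-plus, which has a lower base rate.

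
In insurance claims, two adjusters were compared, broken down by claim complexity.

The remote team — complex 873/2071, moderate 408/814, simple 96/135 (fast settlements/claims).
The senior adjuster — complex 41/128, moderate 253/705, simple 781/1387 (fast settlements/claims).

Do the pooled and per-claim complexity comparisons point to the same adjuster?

No

Complex: the remote team 873/2071 = 42.2%, the senior adjuster 41/128 = 32.0% → the remote team
Moderate: the remote team 408/814 = 50.1%, the senior adjuster 253/705 = 35.9% → the remote team
Simple: the remote team 96/135 = 71.1%, the senior adjuster 781/1387 = 56.3% → the remote team
Overall: the remote team 1377/3020 = 45.6%, the senior adjuster 1075/2220 = 48.4% → the senior adjuster
The remote team wins each claim group but the senior adjuster wins overall — the comparison reverses. The remote team's claims skew toward complex, which has a lower base rate.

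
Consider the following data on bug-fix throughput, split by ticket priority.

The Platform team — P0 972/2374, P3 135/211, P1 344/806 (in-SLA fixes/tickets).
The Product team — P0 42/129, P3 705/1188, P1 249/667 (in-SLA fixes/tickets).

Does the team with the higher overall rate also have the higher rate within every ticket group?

No

P0: the Platform team 972/2374 = 40.9%, the Product team 42/129 = 32.6% → the Platform team
P3: the Platform team 135/211 = 64.0%, the Product team 705/1188 = 59.3% → the Platform team
P1: the Platform team 344/806 = 42.7%, the Product team 249/667 = 37.3% → the Platform team
Overall: the Platform team 1451/3391 = 42.8%, the Product team 996/1984 = 50.2% → the Product team
The Platform team wins each ticket group but the Product team wins overall — the comparison reverses. The Platform team's tickets skew toward P0, which has a lower base rate.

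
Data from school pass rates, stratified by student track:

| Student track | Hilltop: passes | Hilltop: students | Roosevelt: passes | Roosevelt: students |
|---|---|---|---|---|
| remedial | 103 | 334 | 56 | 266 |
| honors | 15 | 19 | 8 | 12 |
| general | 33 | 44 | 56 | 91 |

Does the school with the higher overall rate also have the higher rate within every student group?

Yes

Remedial: Hilltop 103/334 = 30.8%, Roosevelt 56/266 = 21.1% → Hilltop
Honors: Hilltop 15/19 = 78.9%, Roosevelt 8/12 = 66.7% → Hilltop
General: Hilltop 33/44 = 75.0%, Roosevelt 56/91 = 61.5% → Hilltop
Overall: Hilltop 151/397 = 38.0%, Roosevelt 120/369 = 32.5% → Hilltop
Hilltop wins overall and in every student group — no reversal.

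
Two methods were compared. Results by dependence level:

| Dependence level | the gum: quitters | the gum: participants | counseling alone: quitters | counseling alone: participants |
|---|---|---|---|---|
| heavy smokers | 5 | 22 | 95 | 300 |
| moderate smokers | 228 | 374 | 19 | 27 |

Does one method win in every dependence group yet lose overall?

Yes

Heavy smokers: the gum 5/22 = 22.7%, counseling alone 95/300 = 31.7% → counseling alone
Moderate smokers: the gum 228/374 = 61.0%, counseling alone 19/27 = 70.4% → counseling alone
Overall: the gum 233/396 = 58.8%, counseling alone 114/327 = 34.9% → the gum
Counseling alone wins each dependence group but the gum wins overall — the comparison reverses. Counseling alone's participants skew toward heavy smokers, which has a lower base rate.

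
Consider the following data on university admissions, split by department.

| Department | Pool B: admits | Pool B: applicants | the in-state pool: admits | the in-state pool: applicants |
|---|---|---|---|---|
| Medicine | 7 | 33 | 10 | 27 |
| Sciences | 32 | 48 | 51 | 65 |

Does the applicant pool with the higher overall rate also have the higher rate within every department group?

Yes

Medicine: Pool B 7/33 = 21.2%, the in-state pool 10/27 = 37.0% → the in-state pool
Sciences: Pool B 32/48 = 66.7%, the in-state pool 51/65 = 78.5% → the in-state pool
Overall: Pool B 39/81 = 48.1%, the in-state pool 61/92 = 66.3% → the in-state pool
The in-state pool wins overall and in every department group — no reversal.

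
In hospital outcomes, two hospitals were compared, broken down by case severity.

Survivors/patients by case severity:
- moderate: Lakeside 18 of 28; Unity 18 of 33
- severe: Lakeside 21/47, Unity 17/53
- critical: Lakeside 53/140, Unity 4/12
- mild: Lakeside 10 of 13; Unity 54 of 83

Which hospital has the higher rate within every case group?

Moderate: Lakeside 18/28 = 64.3%, Unity 18/33 = 54.5% → Lakeside
Severe: Lakeside 21/47 = 44.7%, Unity 17/53 = 32.1% → Lakeside
Critical: Lakeside 53/140 = 37.9%, Unity 4/12 = 33.3% → Lakeside
Mild: Lakeside 10/13 = 76.9%, Unity 54/83 = 65.1% → Lakeside
Lakeside has the higher rate in all 4 groups.

Lakeside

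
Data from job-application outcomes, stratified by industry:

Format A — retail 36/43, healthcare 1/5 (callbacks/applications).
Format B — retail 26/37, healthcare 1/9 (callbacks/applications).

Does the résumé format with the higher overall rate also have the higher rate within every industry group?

Retail: Format A 36/43 = 83.7%, Format B 26/37 = 70.3% → Format A
Healthcare: Format A 1/5 = 20.0%, Format B 1/9 = 11.1% → Format A
Overall: Format A 37/48 = 77.1%, Format B 27/46 = 58.7% → Format A
Format A wins overall and in every industry group — no reversal.

Yes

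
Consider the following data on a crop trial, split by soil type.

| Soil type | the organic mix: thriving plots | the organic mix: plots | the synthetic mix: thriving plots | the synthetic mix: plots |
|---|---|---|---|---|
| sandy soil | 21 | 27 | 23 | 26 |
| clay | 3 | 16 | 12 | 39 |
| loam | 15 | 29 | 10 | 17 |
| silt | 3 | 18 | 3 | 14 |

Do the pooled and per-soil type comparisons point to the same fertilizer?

Sandy soil: the organic mix 21/27 = 77.8%, the synthetic mix 23/26 = 88.5% → the synthetic mix
Clay: the organic mix 3/16 = 18.8%, the synthetic mix 12/39 = 30.8% → the synthetic mix
Loam: the organic mix 15/29 = 51.7%, the synthetic mix 10/17 = 58.8% → the synthetic mix
Silt: the organic mix 3/18 = 16.7%, the synthetic mix 3/14 = 21.4% → the synthetic mix
Overall: the organic mix 42/90 = 46.7%, the synthetic mix 48/96 = 50.0% → the synthetic mix
The synthetic mix wins overall and in every soil group — no reversal.

Yes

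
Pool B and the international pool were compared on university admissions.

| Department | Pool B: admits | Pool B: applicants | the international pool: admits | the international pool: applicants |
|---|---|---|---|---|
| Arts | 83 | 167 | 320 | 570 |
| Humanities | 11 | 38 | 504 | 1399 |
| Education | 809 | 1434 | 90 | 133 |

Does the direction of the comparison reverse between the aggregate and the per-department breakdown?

Yes

Arts: Pool B 83/167 = 49.7%, the international pool 320/570 = 56.1% → the international pool
Humanities: Pool B 11/38 = 28.9%, the international pool 504/1399 = 36.0% → the international pool
Education: Pool B 809/1434 = 56.4%, the international pool 90/133 = 67.7% → the international pool
Overall: Pool B 903/1639 = 55.1%, the international pool 914/2102 = 43.5% → Pool B
The international pool wins each department group but Pool B wins overall — the comparison reverses. The international pool's applicants skew toward Humanities, which has a lower base rate.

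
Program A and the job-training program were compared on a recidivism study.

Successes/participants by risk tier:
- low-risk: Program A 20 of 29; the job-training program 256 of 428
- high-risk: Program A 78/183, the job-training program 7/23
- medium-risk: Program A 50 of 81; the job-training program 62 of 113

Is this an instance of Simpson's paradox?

Low-risk: Program A 20/29 = 69.0%, the job-training program 256/428 = 59.8% → Program A
High-risk: Program A 78/183 = 42.6%, the job-training program 7/23 = 30.4% → Program A
Medium-risk: Program A 50/81 = 61.7%, the job-training program 62/113 = 54.9% → Program A
Overall: Program A 148/293 = 50.5%, the job-training program 325/564 = 57.6% → the job-training program
Program A wins each risk group but the job-training program wins overall — the comparison reverses. Program A's participants skew toward high-risk, which has a lower base rate.

Yes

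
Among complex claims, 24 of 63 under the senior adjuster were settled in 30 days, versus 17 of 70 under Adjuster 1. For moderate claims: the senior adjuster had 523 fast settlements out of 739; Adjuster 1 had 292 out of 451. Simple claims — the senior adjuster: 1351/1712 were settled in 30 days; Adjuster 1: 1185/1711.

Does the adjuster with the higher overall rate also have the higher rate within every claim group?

Complex: the senior adjuster 24/63 = 38.1%, Adjuster 1 17/70 = 24.3% → the senior adjuster
Moderate: the senior adjuster 523/739 = 70.8%, Adjuster 1 292/451 = 64.7% → the senior adjuster
Simple: the senior adjuster 1351/1712 = 78.9%, Adjuster 1 1185/1711 = 69.3% → the senior adjuster
Overall: the senior adjuster 1898/2514 = 75.5%, Adjuster 1 1494/2232 = 66.9% → the senior adjuster
The senior adjuster wins overall and in every claim group — no reversal.

Yes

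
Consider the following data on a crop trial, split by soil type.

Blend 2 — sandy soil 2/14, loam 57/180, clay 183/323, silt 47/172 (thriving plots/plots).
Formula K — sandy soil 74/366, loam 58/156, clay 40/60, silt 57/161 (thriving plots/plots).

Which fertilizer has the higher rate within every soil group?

Formula K

Sandy soil: Blend 2 2/14 = 14.3%, Formula K 74/366 = 20.2% → Formula K
Loam: Blend 2 57/180 = 31.7%, Formula K 58/156 = 37.2% → Formula K
Clay: Blend 2 183/323 = 56.7%, Formula K 40/60 = 66.7% → Formula K
Silt: Blend 2 47/172 = 27.3%, Formula K 57/161 = 35.4% → Formula K
Formula K has the higher rate in all 4 groups.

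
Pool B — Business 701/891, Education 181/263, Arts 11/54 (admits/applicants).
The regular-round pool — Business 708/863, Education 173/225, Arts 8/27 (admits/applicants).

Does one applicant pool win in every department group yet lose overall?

No

Business: Pool B 701/891 = 78.7%, the regular-round pool 708/863 = 82.0% → the regular-round pool
Education: Pool B 181/263 = 68.8%, the regular-round pool 173/225 = 76.9% → the regular-round pool
Arts: Pool B 11/54 = 20.4%, the regular-round pool 8/27 = 29.6% → the regular-round pool
Overall: Pool B 893/1208 = 73.9%, the regular-round pool 889/1115 = 79.7% → the regular-round pool
The regular-round pool wins overall and in every department group — no reversal.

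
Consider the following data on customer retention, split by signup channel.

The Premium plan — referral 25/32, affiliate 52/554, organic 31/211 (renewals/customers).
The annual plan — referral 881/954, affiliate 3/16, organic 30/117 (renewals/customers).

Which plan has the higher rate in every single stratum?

the annual plan

Referral: the Premium plan 25/32 = 78.1%, the annual plan 881/954 = 92.3% → the annual plan
Affiliate: the Premium plan 52/554 = 9.4%, the annual plan 3/16 = 18.8% → the annual plan
Organic: the Premium plan 31/211 = 14.7%, the annual plan 30/117 = 25.6% → the annual plan
The annual plan has the higher rate in all 3 groups.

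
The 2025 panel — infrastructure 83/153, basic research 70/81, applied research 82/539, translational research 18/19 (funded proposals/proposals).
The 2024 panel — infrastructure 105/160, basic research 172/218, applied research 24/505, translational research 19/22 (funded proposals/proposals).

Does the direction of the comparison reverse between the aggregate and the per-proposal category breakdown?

No

Infrastructure: the 2025 panel 83/153 = 54.2%, the 2024 panel 105/160 = 65.6% → the 2024 panel
Basic research: the 2025 panel 70/81 = 86.4%, the 2024 panel 172/218 = 78.9% → the 2025 panel
Applied research: the 2025 panel 82/539 = 15.2%, the 2024 panel 24/505 = 4.8% → the 2025 panel
Translational research: the 2025 panel 18/19 = 94.7%, the 2024 panel 19/22 = 86.4% → the 2025 panel
Overall: the 2025 panel 253/792 = 31.9%, the 2024 panel 320/905 = 35.4% → the 2024 panel
Neither sweeps: the 2025 panel wins 3 of 4 groups, the 2024 panel wins 1. The 2024 panel wins overall but not every group — no Simpson reversal.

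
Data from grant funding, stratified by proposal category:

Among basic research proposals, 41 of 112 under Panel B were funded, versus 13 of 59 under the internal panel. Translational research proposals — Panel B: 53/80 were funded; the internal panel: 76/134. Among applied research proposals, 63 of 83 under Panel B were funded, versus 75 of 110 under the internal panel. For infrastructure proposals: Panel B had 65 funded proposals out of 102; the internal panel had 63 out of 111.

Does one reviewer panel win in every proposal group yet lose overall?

No

Basic research: Panel B 41/112 = 36.6%, the internal panel 13/59 = 22.0% → Panel B
Translational research: Panel B 53/80 = 66.2%, the internal panel 76/134 = 56.7% → Panel B
Applied research: Panel B 63/83 = 75.9%, the internal panel 75/110 = 68.2% → Panel B
Infrastructure: Panel B 65/102 = 63.7%, the internal panel 63/111 = 56.8% → Panel B
Overall: Panel B 222/377 = 58.9%, the internal panel 227/414 = 54.8% → Panel B
Panel B wins overall and in every proposal group — no reversal.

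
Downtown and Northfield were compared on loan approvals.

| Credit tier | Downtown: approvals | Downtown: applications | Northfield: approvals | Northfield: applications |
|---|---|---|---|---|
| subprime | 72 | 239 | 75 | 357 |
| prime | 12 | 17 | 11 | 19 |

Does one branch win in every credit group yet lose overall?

Subprime: Downtown 72/239 = 30.1%, Northfield 75/357 = 21.0% → Downtown
Prime: Downtown 12/17 = 70.6%, Northfield 11/19 = 57.9% → Downtown
Overall: Downtown 84/256 = 32.8%, Northfield 86/376 = 22.9% → Downtown
Downtown wins overall and in every credit group — no reversal.

No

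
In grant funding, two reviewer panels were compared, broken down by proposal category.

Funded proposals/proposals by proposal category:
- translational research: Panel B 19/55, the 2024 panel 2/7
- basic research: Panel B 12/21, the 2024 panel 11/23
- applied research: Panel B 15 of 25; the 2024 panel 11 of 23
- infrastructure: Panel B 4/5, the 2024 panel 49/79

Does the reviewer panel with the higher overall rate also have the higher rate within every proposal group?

No

Translational research: Panel B 19/55 = 34.5%, the 2024 panel 2/7 = 28.6% → Panel B
Basic research: Panel B 12/21 = 57.1%, the 2024 panel 11/23 = 47.8% → Panel B
Applied research: Panel B 15/25 = 60.0%, the 2024 panel 11/23 = 47.8% → Panel B
Infrastructure: Panel B 4/5 = 80.0%, the 2024 panel 49/79 = 62.0% → Panel B
Overall: Panel B 50/106 = 47.2%, the 2024 panel 73/132 = 55.3% → the 2024 panel
Panel B wins each proposal group but the 2024 panel wins overall — the comparison reverses. Panel B's proposals skew toward translational research, which has a lower base rate.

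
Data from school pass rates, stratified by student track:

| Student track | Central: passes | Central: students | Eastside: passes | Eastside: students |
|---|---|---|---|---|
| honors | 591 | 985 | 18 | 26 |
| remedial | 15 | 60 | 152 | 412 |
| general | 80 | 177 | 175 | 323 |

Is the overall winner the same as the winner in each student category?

No

Honors: Central 591/985 = 60.0%, Eastside 18/26 = 69.2% → Eastside
Remedial: Central 15/60 = 25.0%, Eastside 152/412 = 36.9% → Eastside
General: Central 80/177 = 45.2%, Eastside 175/323 = 54.2% → Eastside
Overall: Central 686/1222 = 56.1%, Eastside 345/761 = 45.3% → Central
Eastside wins each student group but Central wins overall — the comparison reverses. Eastside's students skew toward remedial, which has a lower base rate.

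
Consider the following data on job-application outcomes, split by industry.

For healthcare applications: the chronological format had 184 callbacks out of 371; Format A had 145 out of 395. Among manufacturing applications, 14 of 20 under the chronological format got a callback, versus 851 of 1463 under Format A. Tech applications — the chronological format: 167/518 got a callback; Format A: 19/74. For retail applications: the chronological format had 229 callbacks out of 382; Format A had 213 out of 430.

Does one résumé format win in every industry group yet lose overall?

Healthcare: the chronological format 184/371 = 49.6%, Format A 145/395 = 36.7% → the chronological format
Manufacturing: the chronological format 14/20 = 70.0%, Format A 851/1463 = 58.2% → the chronological format
Tech: the chronological format 167/518 = 32.2%, Format A 19/74 = 25.7% → the chronological format
Retail: the chronological format 229/382 = 59.9%, Format A 213/430 = 49.5% → the chronological format
Overall: the chronological format 594/1291 = 46.0%, Format A 1228/2362 = 52.0% → Format A
The chronological format wins each industry group but Format A wins overall — the comparison reverses. The chronological format's applications skew toward tech, which has a lower base rate.

Yes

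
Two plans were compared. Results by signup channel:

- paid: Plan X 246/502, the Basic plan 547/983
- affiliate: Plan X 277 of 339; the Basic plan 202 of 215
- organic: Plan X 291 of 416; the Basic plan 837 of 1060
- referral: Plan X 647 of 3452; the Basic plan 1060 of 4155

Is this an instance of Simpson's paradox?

Paid: Plan X 246/502 = 49.0%, the Basic plan 547/983 = 55.6% → the Basic plan
Affiliate: Plan X 277/339 = 81.7%, the Basic plan 202/215 = 94.0% → the Basic plan
Organic: Plan X 291/416 = 70.0%, the Basic plan 837/1060 = 79.0% → the Basic plan
Referral: Plan X 647/3452 = 18.7%, the Basic plan 1060/4155 = 25.5% → the Basic plan
Overall: Plan X 1461/4709 = 31.0%, the Basic plan 2646/6413 = 41.3% → the Basic plan
The Basic plan wins overall and in every signup group — no reversal.

No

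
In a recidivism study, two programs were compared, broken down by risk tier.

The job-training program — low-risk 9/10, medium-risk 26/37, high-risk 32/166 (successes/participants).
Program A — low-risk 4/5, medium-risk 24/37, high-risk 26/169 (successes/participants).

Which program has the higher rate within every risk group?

the job-training program

Low-risk: the job-training program 9/10 = 90.0%, Program A 4/5 = 80.0% → the job-training program
Medium-risk: the job-training program 26/37 = 70.3%, Program A 24/37 = 64.9% → the job-training program
High-risk: the job-training program 32/166 = 19.3%, Program A 26/169 = 15.4% → the job-training program
The job-training program has the higher rate in all 3 groups.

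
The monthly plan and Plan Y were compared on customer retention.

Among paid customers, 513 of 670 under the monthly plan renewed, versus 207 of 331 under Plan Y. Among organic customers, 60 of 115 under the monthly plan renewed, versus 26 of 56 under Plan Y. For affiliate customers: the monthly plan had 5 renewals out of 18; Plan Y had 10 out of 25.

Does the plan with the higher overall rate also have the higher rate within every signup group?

Paid: the monthly plan 513/670 = 76.6%, Plan Y 207/331 = 62.5% → the monthly plan
Organic: the monthly plan 60/115 = 52.2%, Plan Y 26/56 = 46.4% → the monthly plan
Affiliate: the monthly plan 5/18 = 27.8%, Plan Y 10/25 = 40.0% → Plan Y
Overall: the monthly plan 578/803 = 72.0%, Plan Y 243/412 = 59.0% → the monthly plan
Neither sweeps: the monthly plan wins 2 of 3 groups, Plan Y wins 1. The monthly plan wins overall but not every group — no Simpson reversal.

No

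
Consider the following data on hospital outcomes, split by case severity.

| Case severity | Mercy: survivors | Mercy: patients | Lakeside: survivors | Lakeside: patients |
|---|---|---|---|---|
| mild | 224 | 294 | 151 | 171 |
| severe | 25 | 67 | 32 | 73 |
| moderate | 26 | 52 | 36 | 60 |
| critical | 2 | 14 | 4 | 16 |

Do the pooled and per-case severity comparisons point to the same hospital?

Yes

Mild: Mercy 224/294 = 76.2%, Lakeside 151/171 = 88.3% → Lakeside
Severe: Mercy 25/67 = 37.3%, Lakeside 32/73 = 43.8% → Lakeside
Moderate: Mercy 26/52 = 50.0%, Lakeside 36/60 = 60.0% → Lakeside
Critical: Mercy 2/14 = 14.3%, Lakeside 4/16 = 25.0% → Lakeside
Overall: Mercy 277/427 = 64.9%, Lakeside 223/320 = 69.7% → Lakeside
Lakeside wins overall and in every case group — no reversal.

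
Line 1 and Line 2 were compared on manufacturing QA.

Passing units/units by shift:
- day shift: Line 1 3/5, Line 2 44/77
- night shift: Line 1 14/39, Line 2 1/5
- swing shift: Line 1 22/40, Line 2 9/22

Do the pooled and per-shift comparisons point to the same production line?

No

Day shift: Line 1 3/5 = 60.0%, Line 2 44/77 = 57.1% → Line 1
Night shift: Line 1 14/39 = 35.9%, Line 2 1/5 = 20.0% → Line 1
Swing shift: Line 1 22/40 = 55.0%, Line 2 9/22 = 40.9% → Line 1
Overall: Line 1 39/84 = 46.4%, Line 2 54/104 = 51.9% → Line 2
Line 1 wins each shift group but Line 2 wins overall — the comparison reverses. Line 1's units skew toward night shift, which has a lower base rate.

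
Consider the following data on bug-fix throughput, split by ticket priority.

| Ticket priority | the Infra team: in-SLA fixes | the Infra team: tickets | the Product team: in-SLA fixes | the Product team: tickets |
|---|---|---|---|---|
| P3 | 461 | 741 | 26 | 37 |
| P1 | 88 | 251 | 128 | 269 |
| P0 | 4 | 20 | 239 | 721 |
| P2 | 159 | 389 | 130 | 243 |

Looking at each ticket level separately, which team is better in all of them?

P3: the Infra team 461/741 = 62.2%, the Product team 26/37 = 70.3% → the Product team
P1: the Infra team 88/251 = 35.1%, the Product team 128/269 = 47.6% → the Product team
P0: the Infra team 4/20 = 20.0%, the Product team 239/721 = 33.1% → the Product team
P2: the Infra team 159/389 = 40.9%, the Product team 130/243 = 53.5% → the Product team
The Product team has the higher rate in all 4 groups.

the Product team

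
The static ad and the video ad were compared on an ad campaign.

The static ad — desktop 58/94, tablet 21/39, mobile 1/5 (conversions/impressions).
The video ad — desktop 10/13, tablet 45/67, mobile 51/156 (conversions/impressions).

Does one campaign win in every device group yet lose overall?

Desktop: the static ad 58/94 = 61.7%, the video ad 10/13 = 76.9% → the video ad
Tablet: the static ad 21/39 = 53.8%, the video ad 45/67 = 67.2% → the video ad
Mobile: the static ad 1/5 = 20.0%, the video ad 51/156 = 32.7% → the video ad
Overall: the static ad 80/138 = 58.0%, the video ad 106/236 = 44.9% → the static ad
The video ad wins each device group but the static ad wins overall — the comparison reverses. The video ad's impressions skew toward mobile, which has a lower base rate.

Yes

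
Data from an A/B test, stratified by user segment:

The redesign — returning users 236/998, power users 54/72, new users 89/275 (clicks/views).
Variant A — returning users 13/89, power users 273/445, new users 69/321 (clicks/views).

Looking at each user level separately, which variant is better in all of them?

the redesign

Returning users: the redesign 236/998 = 23.6%, Variant A 13/89 = 14.6% → the redesign
Power users: the redesign 54/72 = 75.0%, Variant A 273/445 = 61.3% → the redesign
New users: the redesign 89/275 = 32.4%, Variant A 69/321 = 21.5% → the redesign
The redesign has the higher rate in all 3 groups.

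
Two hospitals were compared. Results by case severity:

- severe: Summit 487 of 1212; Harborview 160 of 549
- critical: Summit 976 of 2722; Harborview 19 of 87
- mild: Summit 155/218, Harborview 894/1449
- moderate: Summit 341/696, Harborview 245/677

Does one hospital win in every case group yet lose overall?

Severe: Summit 487/1212 = 40.2%, Harborview 160/549 = 29.1% → Summit
Critical: Summit 976/2722 = 35.9%, Harborview 19/87 = 21.8% → Summit
Mild: Summit 155/218 = 71.1%, Harborview 894/1449 = 61.7% → Summit
Moderate: Summit 341/696 = 49.0%, Harborview 245/677 = 36.2% → Summit
Overall: Summit 1959/4848 = 40.4%, Harborview 1318/2762 = 47.7% → Harborview
Summit wins each case group but Harborview wins overall — the comparison reverses. Summit's patients skew toward critical, which has a lower base rate.

Yes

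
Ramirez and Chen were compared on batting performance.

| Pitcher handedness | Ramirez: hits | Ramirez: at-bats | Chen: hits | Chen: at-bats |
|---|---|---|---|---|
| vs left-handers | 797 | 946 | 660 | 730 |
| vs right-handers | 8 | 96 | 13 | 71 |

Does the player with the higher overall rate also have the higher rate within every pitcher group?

Yes

Vs left-handers: Ramirez 797/946 = 84.2%, Chen 660/730 = 90.4% → Chen
Vs right-handers: Ramirez 8/96 = 8.3%, Chen 13/71 = 18.3% → Chen
Overall: Ramirez 805/1042 = 77.3%, Chen 673/801 = 84.0% → Chen
Chen wins overall and in every pitcher group — no reversal.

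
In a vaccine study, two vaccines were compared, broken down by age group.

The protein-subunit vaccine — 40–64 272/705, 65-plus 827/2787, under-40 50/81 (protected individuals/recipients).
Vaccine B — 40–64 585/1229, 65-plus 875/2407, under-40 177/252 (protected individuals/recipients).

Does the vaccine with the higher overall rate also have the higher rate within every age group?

40–64: the protein-subunit vaccine 272/705 = 38.6%, Vaccine B 585/1229 = 47.6% → Vaccine B
65-plus: the protein-subunit vaccine 827/2787 = 29.7%, Vaccine B 875/2407 = 36.4% → Vaccine B
Under-40: the protein-subunit vaccine 50/81 = 61.7%, Vaccine B 177/252 = 70.2% → Vaccine B
Overall: the protein-subunit vaccine 1149/3573 = 32.2%, Vaccine B 1637/3888 = 42.1% → Vaccine B
Vaccine B wins overall and in every age group — no reversal.

Yes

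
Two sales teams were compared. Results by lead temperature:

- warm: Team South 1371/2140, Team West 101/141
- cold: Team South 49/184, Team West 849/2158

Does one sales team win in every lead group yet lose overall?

Warm: Team South 1371/2140 = 64.1%, Team West 101/141 = 71.6% → Team West
Cold: Team South 49/184 = 26.6%, Team West 849/2158 = 39.3% → Team West
Overall: Team South 1420/2324 = 61.1%, Team West 950/2299 = 41.3% → Team South
Team West wins each lead group but Team South wins overall — the comparison reverses. Team West's leads skew toward cold, which has a lower base rate.

Yes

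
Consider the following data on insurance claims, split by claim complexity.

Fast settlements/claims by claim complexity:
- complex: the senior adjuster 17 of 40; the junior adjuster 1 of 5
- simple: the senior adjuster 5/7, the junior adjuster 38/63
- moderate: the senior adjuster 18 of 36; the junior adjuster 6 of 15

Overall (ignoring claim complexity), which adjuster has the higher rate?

Complex: the senior adjuster 17/40 = 42.5%, the junior adjuster 1/5 = 20.0% → the senior adjuster
Simple: the senior adjuster 5/7 = 71.4%, the junior adjuster 38/63 = 60.3% → the senior adjuster
Moderate: the senior adjuster 18/36 = 50.0%, the junior adjuster 6/15 = 40.0% → the senior adjuster
Overall: the senior adjuster 40/83 = 48.2%, the junior adjuster 45/83 = 54.2% → the junior adjuster
(The senior adjuster wins every claim group but the junior adjuster wins overall — the senior adjuster's claims skew toward the low-rate complex group.)

the junior adjuster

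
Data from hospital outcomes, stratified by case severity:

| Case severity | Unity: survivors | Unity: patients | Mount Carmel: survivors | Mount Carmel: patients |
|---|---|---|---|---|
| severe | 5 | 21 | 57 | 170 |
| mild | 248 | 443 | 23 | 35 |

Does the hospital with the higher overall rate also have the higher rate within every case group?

No

Severe: Unity 5/21 = 23.8%, Mount Carmel 57/170 = 33.5% → Mount Carmel
Mild: Unity 248/443 = 56.0%, Mount Carmel 23/35 = 65.7% → Mount Carmel
Overall: Unity 253/464 = 54.5%, Mount Carmel 80/205 = 39.0% → Unity
Mount Carmel wins each case group but Unity wins overall — the comparison reverses. Mount Carmel's patients skew toward severe, which has a lower base rate.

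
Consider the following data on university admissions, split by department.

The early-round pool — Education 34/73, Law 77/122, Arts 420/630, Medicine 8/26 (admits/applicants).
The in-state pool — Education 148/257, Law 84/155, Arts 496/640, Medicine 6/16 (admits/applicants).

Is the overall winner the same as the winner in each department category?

Education: the early-round pool 34/73 = 46.6%, the in-state pool 148/257 = 57.6% → the in-state pool
Law: the early-round pool 77/122 = 63.1%, the in-state pool 84/155 = 54.2% → the early-round pool
Arts: the early-round pool 420/630 = 66.7%, the in-state pool 496/640 = 77.5% → the in-state pool
Medicine: the early-round pool 8/26 = 30.8%, the in-state pool 6/16 = 37.5% → the in-state pool
Overall: the early-round pool 539/851 = 63.3%, the in-state pool 734/1068 = 68.7% → the in-state pool
Neither sweeps: the early-round pool wins 1 of 4 groups, the in-state pool wins 3. The in-state pool wins overall but not every group — no Simpson reversal.

No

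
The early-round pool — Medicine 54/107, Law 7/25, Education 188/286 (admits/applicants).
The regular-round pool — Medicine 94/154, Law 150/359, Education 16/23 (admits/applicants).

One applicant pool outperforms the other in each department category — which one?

the regular-round pool

Medicine: the early-round pool 54/107 = 50.5%, the regular-round pool 94/154 = 61.0% → the regular-round pool
Law: the early-round pool 7/25 = 28.0%, the regular-round pool 150/359 = 41.8% → the regular-round pool
Education: the early-round pool 188/286 = 65.7%, the regular-round pool 16/23 = 69.6% → the regular-round pool
The regular-round pool has the higher rate in all 3 groups.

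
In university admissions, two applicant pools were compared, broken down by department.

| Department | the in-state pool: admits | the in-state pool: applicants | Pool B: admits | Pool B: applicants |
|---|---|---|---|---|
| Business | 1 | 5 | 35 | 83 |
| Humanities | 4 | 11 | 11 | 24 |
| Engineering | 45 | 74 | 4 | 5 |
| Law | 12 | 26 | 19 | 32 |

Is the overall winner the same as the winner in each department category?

Business: the in-state pool 1/5 = 20.0%, Pool B 35/83 = 42.2% → Pool B
Humanities: the in-state pool 4/11 = 36.4%, Pool B 11/24 = 45.8% → Pool B
Engineering: the in-state pool 45/74 = 60.8%, Pool B 4/5 = 80.0% → Pool B
Law: the in-state pool 12/26 = 46.2%, Pool B 19/32 = 59.4% → Pool B
Overall: the in-state pool 62/116 = 53.4%, Pool B 69/144 = 47.9% → the in-state pool
Pool B wins each department group but the in-state pool wins overall — the comparison reverses. Pool B's applicants skew toward Business, which has a lower base rate.

No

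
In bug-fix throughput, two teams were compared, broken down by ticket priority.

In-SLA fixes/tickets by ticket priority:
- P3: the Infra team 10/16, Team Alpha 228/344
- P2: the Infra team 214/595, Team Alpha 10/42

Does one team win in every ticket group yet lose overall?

P3: the Infra team 10/16 = 62.5%, Team Alpha 228/344 = 66.3% → Team Alpha
P2: the Infra team 214/595 = 36.0%, Team Alpha 10/42 = 23.8% → the Infra team
Overall: the Infra team 224/611 = 36.7%, Team Alpha 238/386 = 61.7% → Team Alpha
Neither sweeps: the Infra team wins 1 of 2 groups, Team Alpha wins 1. Team Alpha wins overall but not every group — no Simpson reversal.

No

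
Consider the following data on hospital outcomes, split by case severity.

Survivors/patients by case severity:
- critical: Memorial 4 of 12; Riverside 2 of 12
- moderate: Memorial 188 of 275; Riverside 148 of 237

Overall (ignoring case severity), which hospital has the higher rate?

Memorial

Critical: Memorial 4/12 = 33.3%, Riverside 2/12 = 16.7% → Memorial
Moderate: Memorial 188/275 = 68.4%, Riverside 148/237 = 62.4% → Memorial
Overall: Memorial 192/287 = 66.9%, Riverside 150/249 = 60.2% → Memorial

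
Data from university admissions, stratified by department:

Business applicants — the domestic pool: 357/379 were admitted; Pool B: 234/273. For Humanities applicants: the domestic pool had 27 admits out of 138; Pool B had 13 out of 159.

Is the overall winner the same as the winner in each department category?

Yes

Business: the domestic pool 357/379 = 94.2%, Pool B 234/273 = 85.7% → the domestic pool
Humanities: the domestic pool 27/138 = 19.6%, Pool B 13/159 = 8.2% → the domestic pool
Overall: the domestic pool 384/517 = 74.3%, Pool B 247/432 = 57.2% → the domestic pool
The domestic pool wins overall and in every department group — no reversal.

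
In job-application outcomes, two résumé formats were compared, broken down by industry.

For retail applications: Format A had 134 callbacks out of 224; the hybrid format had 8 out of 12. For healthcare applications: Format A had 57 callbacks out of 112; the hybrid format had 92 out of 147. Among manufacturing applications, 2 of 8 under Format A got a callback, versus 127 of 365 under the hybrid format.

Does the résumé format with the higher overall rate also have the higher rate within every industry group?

No

Retail: Format A 134/224 = 59.8%, the hybrid format 8/12 = 66.7% → the hybrid format
Healthcare: Format A 57/112 = 50.9%, the hybrid format 92/147 = 62.6% → the hybrid format
Manufacturing: Format A 2/8 = 25.0%, the hybrid format 127/365 = 34.8% → the hybrid format
Overall: Format A 193/344 = 56.1%, the hybrid format 227/524 = 43.3% → Format A
The hybrid format wins each industry group but Format A wins overall — the comparison reverses. The hybrid format's applications skew toward manufacturing, which has a lower base rate.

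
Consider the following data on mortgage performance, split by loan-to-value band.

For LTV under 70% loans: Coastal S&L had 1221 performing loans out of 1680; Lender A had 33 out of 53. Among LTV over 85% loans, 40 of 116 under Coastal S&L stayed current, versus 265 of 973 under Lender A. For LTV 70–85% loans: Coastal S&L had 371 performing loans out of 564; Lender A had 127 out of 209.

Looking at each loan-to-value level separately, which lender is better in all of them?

Coastal S&L

LTV under 70%: Coastal S&L 1221/1680 = 72.7%, Lender A 33/53 = 62.3% → Coastal S&L
LTV over 85%: Coastal S&L 40/116 = 34.5%, Lender A 265/973 = 27.2% → Coastal S&L
LTV 70–85%: Coastal S&L 371/564 = 65.8%, Lender A 127/209 = 60.8% → Coastal S&L
Coastal S&L has the higher rate in all 3 groups.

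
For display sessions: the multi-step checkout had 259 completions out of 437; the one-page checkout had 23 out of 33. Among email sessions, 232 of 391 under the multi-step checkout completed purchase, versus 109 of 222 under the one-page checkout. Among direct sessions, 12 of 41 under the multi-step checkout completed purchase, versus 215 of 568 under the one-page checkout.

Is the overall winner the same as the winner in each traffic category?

No

Display: the multi-step checkout 259/437 = 59.3%, the one-page checkout 23/33 = 69.7% → the one-page checkout
Email: the multi-step checkout 232/391 = 59.3%, the one-page checkout 109/222 = 49.1% → the multi-step checkout
Direct: the multi-step checkout 12/41 = 29.3%, the one-page checkout 215/568 = 37.9% → the one-page checkout
Overall: the multi-step checkout 503/869 = 57.9%, the one-page checkout 347/823 = 42.2% → the multi-step checkout
Neither sweeps: the multi-step checkout wins 1 of 3 groups, the one-page checkout wins 2. The multi-step checkout wins overall but not every group — no Simpson reversal.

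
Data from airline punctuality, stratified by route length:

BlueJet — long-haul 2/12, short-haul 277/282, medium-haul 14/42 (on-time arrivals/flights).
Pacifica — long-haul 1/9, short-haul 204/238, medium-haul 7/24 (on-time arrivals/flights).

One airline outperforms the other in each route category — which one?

BlueJet

Long-haul: BlueJet 2/12 = 16.7%, Pacifica 1/9 = 11.1% → BlueJet
Short-haul: BlueJet 277/282 = 98.2%, Pacifica 204/238 = 85.7% → BlueJet
Medium-haul: BlueJet 14/42 = 33.3%, Pacifica 7/24 = 29.2% → BlueJet
BlueJet has the higher rate in all 3 groups.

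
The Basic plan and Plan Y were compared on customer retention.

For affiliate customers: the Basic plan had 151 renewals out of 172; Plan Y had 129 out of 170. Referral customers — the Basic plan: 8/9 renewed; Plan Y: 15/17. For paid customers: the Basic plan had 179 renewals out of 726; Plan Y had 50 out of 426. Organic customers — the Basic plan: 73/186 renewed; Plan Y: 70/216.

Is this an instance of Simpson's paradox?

Affiliate: the Basic plan 151/172 = 87.8%, Plan Y 129/170 = 75.9% → the Basic plan
Referral: the Basic plan 8/9 = 88.9%, Plan Y 15/17 = 88.2% → the Basic plan
Paid: the Basic plan 179/726 = 24.7%, Plan Y 50/426 = 11.7% → the Basic plan
Organic: the Basic plan 73/186 = 39.2%, Plan Y 70/216 = 32.4% → the Basic plan
Overall: the Basic plan 411/1093 = 37.6%, Plan Y 264/829 = 31.8% → the Basic plan
The Basic plan wins overall and in every signup group — no reversal.

No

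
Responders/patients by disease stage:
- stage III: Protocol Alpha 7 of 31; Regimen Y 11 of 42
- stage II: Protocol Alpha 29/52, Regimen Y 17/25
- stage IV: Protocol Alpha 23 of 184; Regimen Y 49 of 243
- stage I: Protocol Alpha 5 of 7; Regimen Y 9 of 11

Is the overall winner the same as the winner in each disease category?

Stage III: Protocol Alpha 7/31 = 22.6%, Regimen Y 11/42 = 26.2% → Regimen Y
Stage II: Protocol Alpha 29/52 = 55.8%, Regimen Y 17/25 = 68.0% → Regimen Y
Stage IV: Protocol Alpha 23/184 = 12.5%, Regimen Y 49/243 = 20.2% → Regimen Y
Stage I: Protocol Alpha 5/7 = 71.4%, Regimen Y 9/11 = 81.8% → Regimen Y
Overall: Protocol Alpha 64/274 = 23.4%, Regimen Y 86/321 = 26.8% → Regimen Y
Regimen Y wins overall and in every disease group — no reversal.

Yes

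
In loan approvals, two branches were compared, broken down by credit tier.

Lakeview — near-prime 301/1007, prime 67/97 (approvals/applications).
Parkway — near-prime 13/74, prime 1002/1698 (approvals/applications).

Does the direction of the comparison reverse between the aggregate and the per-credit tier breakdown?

Yes

Near-prime: Lakeview 301/1007 = 29.9%, Parkway 13/74 = 17.6% → Lakeview
Prime: Lakeview 67/97 = 69.1%, Parkway 1002/1698 = 59.0% → Lakeview
Overall: Lakeview 368/1104 = 33.3%, Parkway 1015/1772 = 57.3% → Parkway
Lakeview wins each credit group but Parkway wins overall — the comparison reverses. Lakeview's applications skew toward near-prime, which has a lower base rate.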